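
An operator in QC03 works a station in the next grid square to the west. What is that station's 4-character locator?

PC93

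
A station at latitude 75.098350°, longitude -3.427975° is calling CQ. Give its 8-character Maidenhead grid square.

IQ85gc83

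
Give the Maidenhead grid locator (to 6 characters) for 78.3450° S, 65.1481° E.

MB21np

Offset from 180°W / 90°S: lon 245.1481°, lat 11.6550°.
Field: lon ⌊245.1481/20⌋ = 12 → M; lat ⌊11.6550/10⌋ = 1 → B.
Square: lon ⌊5.1481/2⌋ = 2; lat ⌊1.6550/1⌋ = 1.
Subsquare: lon ⌊1.1481/0.0833333⌋ = 13 → n; lat ⌊0.6550/0.0416667⌋ = 15 → p.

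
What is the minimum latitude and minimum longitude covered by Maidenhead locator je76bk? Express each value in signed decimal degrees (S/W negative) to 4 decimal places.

-43.5833, 14.0833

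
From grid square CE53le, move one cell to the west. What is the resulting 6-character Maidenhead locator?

CE53ke

Longitude subsquare l = 11; −1 → 10 = k.
The latitude characters are unchanged.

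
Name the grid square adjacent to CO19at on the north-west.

Longitude subsquare a = 0; −1 → -1, wraps to 23 = x, carry into square.
Longitude square 1; −1 → 0.
Latitude subsquare t = 19; +1 → 20 = u.

CO09xu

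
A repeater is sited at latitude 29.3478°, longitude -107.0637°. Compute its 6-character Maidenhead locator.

DL69li

Add 180° to longitude and 90° to latitude: 72.9363, 119.3478.
Field: lon ⌊72.9363/20⌋ = 3 → D; lat ⌊119.3478/10⌋ = 11 → L.
Square: lon ⌊12.9363/2⌋ = 6; lat ⌊9.3478/1⌋ = 9.
Subsquare: lon ⌊0.9363/0.0833333⌋ = 11 → l; lat ⌊0.3478/0.0416667⌋ = 8 → i.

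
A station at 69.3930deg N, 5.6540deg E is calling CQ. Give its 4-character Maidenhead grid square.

JP29

Add 180° to longitude and 90° to latitude: 185.65, 159.39.
Field: 185.65/20 → 9 → J, 159.39/10 → 15 → P; chars JP.
Square: 5.65/2 → 2, 9.39/1 → 9; chars 29.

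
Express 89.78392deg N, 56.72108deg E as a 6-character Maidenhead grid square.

Offset from 180°W / 90°S: lon 236.7211°, lat 179.7839°.
Field (20°×10°, letters A–R): lon ⌊236.7211/20⌋ = 11 → L; lat ⌊179.7839/10⌋ = 17 → R.
Square (2°×1°, digits 0–9): lon ⌊16.7211/2⌋ = 8; lat ⌊9.7839/1⌋ = 9.
Subsquare (5′×2.5′, letters a–x): lon ⌊0.7211/0.0833333⌋ = 8 → i; lat ⌊0.7839/0.0416667⌋ = 18 → s.

LR89is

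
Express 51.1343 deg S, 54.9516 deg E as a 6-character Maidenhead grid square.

Add 180° to longitude and 90° to latitude: 234.9516, 38.8657.
Field: lon ⌊234.9516/20⌋ = 11 → L; lat ⌊38.8657/10⌋ = 3 → D.
Square: lon ⌊14.9516/2⌋ = 7; lat ⌊8.8657/1⌋ = 8.
Subsquare: lon ⌊0.9516/0.0833333⌋ = 11 → l; lat ⌊0.8657/0.0416667⌋ = 20 → u.

LD78lu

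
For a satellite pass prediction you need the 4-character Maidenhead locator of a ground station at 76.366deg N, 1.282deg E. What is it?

JQ06

Add 180° to longitude and 90° to latitude: 181.28, 166.37.
Field: 181.28/20 → 9 → J, 166.37/10 → 16 → Q; chars JQ.
Square: 1.28/2 → 0, 6.37/1 → 6; chars 06.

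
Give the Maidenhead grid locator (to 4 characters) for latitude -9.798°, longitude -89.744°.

EI50

Offset from 180°W / 90°S: lon 90.26°, lat 80.20°.
Field (20°×10°, letters A–R): lon ⌊90.26/20⌋ = 4 → E; lat ⌊80.20/10⌋ = 8 → I.
Square (2°×1°, digits 0–9): lon ⌊10.26/2⌋ = 5; lat ⌊0.20/1⌋ = 0.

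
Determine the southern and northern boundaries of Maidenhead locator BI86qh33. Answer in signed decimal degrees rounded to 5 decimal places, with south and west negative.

-3.69583, -3.69167

Field B=1, I=8: +1·20° lon, +8·10° lat → SW at lon -160°, lat -10°.
Square 8, 6: +8·2° lon, +6·1° lat → SW at lon -144°, lat -4°.
Subsquare q=16, h=7: +16·0.0833333° lon, +7·0.0416667° lat → SW at lon -142.667°, lat -3.70833°.
Extended square 3, 3: +3·0.00833333° lon, +3·0.00416667° lat → SW at lon -142.642°, lat -3.69583°.
Cell spans 0.00833333° lon × 0.00416667° lat.
south -3.69583, north -3.69167.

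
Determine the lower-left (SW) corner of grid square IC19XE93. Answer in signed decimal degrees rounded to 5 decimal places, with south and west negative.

Field I=8, C=2: +8·20° lon, +2·10° lat → SW at lon -20°, lat -70°.
Square 1, 9: +1·2° lon, +9·1° lat → SW at lon -18°, lat -61°.
Subsquare x=23, e=4: +23·0.0833333° lon, +4·0.0416667° lat → SW at lon -16.0833°, lat -60.8333°.
Extended square 9, 3: +9·0.00833333° lon, +3·0.00416667° lat → SW at lon -16.0083°, lat -60.8208°.
latitude -60.82083, longitude -16.00833.

-60.82083, -16.00833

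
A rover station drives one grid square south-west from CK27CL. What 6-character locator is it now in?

Longitude subsquare c = 2; −1 → 1 = b.
Latitude subsquare l = 11; −1 → 10 = k.

CK27bk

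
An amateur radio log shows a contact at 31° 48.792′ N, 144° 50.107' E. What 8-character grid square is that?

QM21kt05

Shift to the Maidenhead origin (180°W, 90°S): lon 324.83512, lat 121.81320.
Field: lon ⌊324.83512/20⌋ = 16 → Q; lat ⌊121.81320/10⌋ = 12 → M.
Square: lon ⌊4.83512/2⌋ = 2; lat ⌊1.81320/1⌋ = 1.
Subsquare: lon ⌊0.83512/0.0833333⌋ = 10 → k; lat ⌊0.81320/0.0416667⌋ = 19 → t.
Extended square: lon ⌊0.00178/0.00833333⌋ = 0; lat ⌊0.02153/0.00416667⌋ = 5.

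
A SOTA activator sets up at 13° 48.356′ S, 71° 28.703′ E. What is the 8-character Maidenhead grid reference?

MH56re76

Shift to the Maidenhead origin (180°W, 90°S): lon 251.47838, lat 76.19407.
Field: lon ⌊251.47838/20⌋ = 12 → M; lat ⌊76.19407/10⌋ = 7 → H.
Square: lon ⌊11.47838/2⌋ = 5; lat ⌊6.19407/1⌋ = 6.
Subsquare: lon ⌊1.47838/0.0833333⌋ = 17 → r; lat ⌊0.19407/0.0416667⌋ = 4 → e.
Extended square: lon ⌊0.06172/0.00833333⌋ = 7; lat ⌊0.02740/0.00416667⌋ = 6.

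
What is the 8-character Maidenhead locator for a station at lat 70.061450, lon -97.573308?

EQ10fb14

Offset from 180°W / 90°S: lon 82.42669°, lat 160.06145°.
Field (20°×10°, letters A–R): 82.42669/20 → 4 → E, 160.06145/10 → 16 → Q; chars EQ.
Square (2°×1°, digits 0–9): 2.42669/2 → 1, 0.06145/1 → 0; chars 10.
Subsquare (5′×2.5′, letters a–x): 0.42669/0.0833333 → 5 → f, 0.06145/0.0416667 → 1 → b; chars fb.
Extended square (30″×15″, digits 0–9): 0.01003/0.00833333 → 1, 0.01978/0.00416667 → 4; chars 14.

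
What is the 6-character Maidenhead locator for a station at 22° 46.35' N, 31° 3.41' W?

HL42ls

Offset from 180°W / 90°S: lon 148.9432°, lat 112.7725°.
Field: 148.9432/20 → 7 → H, 112.7725/10 → 11 → L; chars HL.
Square: 8.9432/2 → 4, 2.7725/1 → 2; chars 42.
Subsquare: 0.9432/0.0833333 → 11 → l, 0.7725/0.0416667 → 18 → s; chars ls.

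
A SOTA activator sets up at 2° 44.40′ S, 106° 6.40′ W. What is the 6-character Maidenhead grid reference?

DI67wg

Offset from 180°W / 90°S: lon 73.8933°, lat 87.2600°.
Field: lon ⌊73.8933/20⌋ = 3 → D; lat ⌊87.2600/10⌋ = 8 → I.
Square: lon ⌊13.8933/2⌋ = 6; lat ⌊7.2600/1⌋ = 7.
Subsquare: lon ⌊1.8933/0.0833333⌋ = 22 → w; lat ⌊0.2600/0.0416667⌋ = 6 → g.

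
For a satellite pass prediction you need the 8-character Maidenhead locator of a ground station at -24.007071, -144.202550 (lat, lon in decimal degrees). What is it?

BG75vx58

Offset from 180°W / 90°S: lon 35.79745°, lat 65.99293°.
Field (20°×10°, letters A–R): 35.79745/20 → 1 → B, 65.99293/10 → 6 → G; chars BG.
Square (2°×1°, digits 0–9): 15.79745/2 → 7, 5.99293/1 → 5; chars 75.
Subsquare (5′×2.5′, letters a–x): 1.79745/0.0833333 → 21 → v, 0.99293/0.0416667 → 23 → x; chars vx.
Extended square (30″×15″, digits 0–9): 0.04745/0.00833333 → 5, 0.03460/0.00416667 → 8; chars 58.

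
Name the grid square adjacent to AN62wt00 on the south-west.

Longitude extended square 0; −1 → -1, wraps to 9, carry into subsquare.
Longitude subsquare w = 22; −1 → 21 = v.
Latitude extended square 0; −1 → -1, wraps to 9, carry into subsquare.
Latitude subsquare t = 19; −1 → 18 = s.

AN62vs99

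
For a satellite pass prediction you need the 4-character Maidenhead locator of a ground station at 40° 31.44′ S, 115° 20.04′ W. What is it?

DE29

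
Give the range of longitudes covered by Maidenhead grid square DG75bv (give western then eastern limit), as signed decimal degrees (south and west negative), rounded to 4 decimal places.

Field D=3, G=6: +3·20° lon, +6·10° lat → SW at lon -120°, lat -30°.
Square 7, 5: +7·2° lon, +5·1° lat → SW at lon -106°, lat -25°.
Subsquare b=1, v=21: +1·0.0833333° lon, +21·0.0416667° lat → SW at lon -105.917°, lat -24.125°.
Cell spans 0.0833333° lon × 0.0416667° lat.
west -105.9167, east -105.8333.

-105.9167, -105.8333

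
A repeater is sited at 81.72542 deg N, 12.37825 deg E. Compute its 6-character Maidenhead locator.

Offset from 180°W / 90°S: lon 192.3783°, lat 171.7254°.
Field: 192.3783/20 → 9 → J, 171.7254/10 → 17 → R; chars JR.
Square: 12.3783/2 → 6, 1.7254/1 → 1; chars 61.
Subsquare: 0.3783/0.0833333 → 4 → e, 0.7254/0.0416667 → 17 → r; chars er.

JR61er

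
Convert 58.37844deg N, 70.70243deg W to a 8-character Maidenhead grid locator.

Add 180° to longitude and 90° to latitude: 109.29757, 148.37844.
Field: 109.29757/20 → 5 → F, 148.37844/10 → 14 → O; chars FO.
Square: 9.29757/2 → 4, 8.37844/1 → 8; chars 48.
Subsquare: 1.29757/0.0833333 → 15 → p, 0.37844/0.0416667 → 9 → j; chars pj.
Extended square: 0.04757/0.00833333 → 5, 0.00344/0.00416667 → 0; chars 50.

FO48pj50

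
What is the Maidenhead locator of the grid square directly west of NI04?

Longitude square 0; −1 → -1, wraps to 9, carry into field.
Longitude field N = 13; −1 → 12 = M.
The latitude characters are unchanged.

MI94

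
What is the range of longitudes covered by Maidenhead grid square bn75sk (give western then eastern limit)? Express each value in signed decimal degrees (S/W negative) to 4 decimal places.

-144.5000, -144.4167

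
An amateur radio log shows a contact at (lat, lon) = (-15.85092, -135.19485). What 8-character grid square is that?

CH24jd65

Add 180° to longitude and 90° to latitude: 44.80515, 74.14908.
Field: lon ⌊44.80515/20⌋ = 2 → C; lat ⌊74.14908/10⌋ = 7 → H.
Square: lon ⌊4.80515/2⌋ = 2; lat ⌊4.14908/1⌋ = 4.
Subsquare: lon ⌊0.80515/0.0833333⌋ = 9 → j; lat ⌊0.14908/0.0416667⌋ = 3 → d.
Extended square: lon ⌊0.05515/0.00833333⌋ = 6; lat ⌊0.02408/0.00416667⌋ = 5.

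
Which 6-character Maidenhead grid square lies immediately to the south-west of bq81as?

BQ71xr

Longitude subsquare a = 0; −1 → -1, wraps to 23 = x, carry into square.
Longitude square 8; −1 → 7.
Latitude subsquare s = 18; −1 → 17 = r.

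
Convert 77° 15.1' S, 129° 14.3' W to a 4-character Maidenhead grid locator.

Offset from 180°W / 90°S: lon 50.76°, lat 12.75°.
Field: 50.76/20 → 2 → C, 12.75/10 → 1 → B; chars CB.
Square: 10.76/2 → 5, 2.75/1 → 2; chars 52.

CB52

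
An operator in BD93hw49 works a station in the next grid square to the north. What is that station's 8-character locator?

Latitude extended square 9; +1 → 10, wraps to 0, carry into subsquare.
Latitude subsquare w = 22; +1 → 23 = x.
The longitude characters are unchanged.

BD93hx40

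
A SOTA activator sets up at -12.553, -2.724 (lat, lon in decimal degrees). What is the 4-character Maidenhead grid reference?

IH87

Shift to the Maidenhead origin (180°W, 90°S): lon 177.28, lat 77.45.
Field: 177.28/20 → 8 → I, 77.45/10 → 7 → H; chars IH.
Square: 17.28/2 → 8, 7.45/1 → 7; chars 87.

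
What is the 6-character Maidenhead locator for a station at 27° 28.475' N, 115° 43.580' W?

DL27dl

Add 180° to longitude and 90° to latitude: 64.2737, 117.4746.
Field: 64.2737/20 → 3 → D, 117.4746/10 → 11 → L; chars DL.
Square: 4.2737/2 → 2, 7.4746/1 → 7; chars 27.
Subsquare: 0.2737/0.0833333 → 3 → d, 0.4746/0.0416667 → 11 → l; chars dl.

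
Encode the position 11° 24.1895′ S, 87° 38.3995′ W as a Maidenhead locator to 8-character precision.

EH68eo33

Offset from 180°W / 90°S: lon 92.36001°, lat 78.59684°.
Field (20°×10°, letters A–R): 92.36001/20 → 4 → E, 78.59684/10 → 7 → H; chars EH.
Square (2°×1°, digits 0–9): 12.36001/2 → 6, 8.59684/1 → 8; chars 68.
Subsquare (5′×2.5′, letters a–x): 0.36001/0.0833333 → 4 → e, 0.59684/0.0416667 → 14 → o; chars eo.
Extended square (30″×15″, digits 0–9): 0.02668/0.00833333 → 3, 0.01351/0.00416667 → 3; chars 33.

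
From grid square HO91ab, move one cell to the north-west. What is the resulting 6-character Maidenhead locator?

HO81xc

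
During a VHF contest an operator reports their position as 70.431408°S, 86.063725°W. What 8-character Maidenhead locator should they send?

Add 180° to longitude and 90° to latitude: 93.93627, 19.56859.
Field: 93.93627/20 → 4 → E, 19.56859/10 → 1 → B; chars EB.
Square: 13.93627/2 → 6, 9.56859/1 → 9; chars 69.
Subsquare: 1.93627/0.0833333 → 23 → x, 0.56859/0.0416667 → 13 → n; chars xn.
Extended square: 0.01961/0.00833333 → 2, 0.02693/0.00416667 → 6; chars 26.

EB69xn26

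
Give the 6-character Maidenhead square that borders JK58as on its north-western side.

Longitude subsquare a = 0; −1 → -1, wraps to 23 = x, carry into square.
Longitude square 5; −1 → 4.
Latitude subsquare s = 18; +1 → 19 = t.

JK48xt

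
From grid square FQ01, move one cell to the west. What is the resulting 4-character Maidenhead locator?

Longitude square 0; −1 → -1, wraps to 9, carry into field.
Longitude field F = 5; −1 → 4 = E.
The latitude characters are unchanged.

EQ91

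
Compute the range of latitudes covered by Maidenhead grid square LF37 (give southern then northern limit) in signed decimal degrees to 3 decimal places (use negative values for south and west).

-33.000, -32.000

Field L=11, F=5: +11·20° lon, +5·10° lat → SW at lon 40°, lat -40°.
Square 3, 7: +3·2° lon, +7·1° lat → SW at lon 46°, lat -33°.
Cell spans 2° lon × 1° lat.
south -33.000, north -32.000.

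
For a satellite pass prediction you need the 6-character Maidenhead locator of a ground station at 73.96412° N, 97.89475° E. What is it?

Shift to the Maidenhead origin (180°W, 90°S): lon 277.8947, lat 163.9641.
Field: lon ⌊277.8947/20⌋ = 13 → N; lat ⌊163.9641/10⌋ = 16 → Q.
Square: lon ⌊17.8947/2⌋ = 8; lat ⌊3.9641/1⌋ = 3.
Subsquare: lon ⌊1.8947/0.0833333⌋ = 22 → w; lat ⌊0.9641/0.0416667⌋ = 23 → x.

NQ83wx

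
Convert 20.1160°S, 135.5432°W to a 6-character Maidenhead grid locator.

CG29fv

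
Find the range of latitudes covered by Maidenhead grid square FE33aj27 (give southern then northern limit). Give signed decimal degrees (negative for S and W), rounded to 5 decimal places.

Field F=5, E=4: +5·20° lon, +4·10° lat → SW at lon -80°, lat -50°.
Square 3, 3: +3·2° lon, +3·1° lat → SW at lon -74°, lat -47°.
Subsquare a=0, j=9: +0·0.0833333° lon, +9·0.0416667° lat → SW at lon -74°, lat -46.625°.
Extended square 2, 7: +2·0.00833333° lon, +7·0.00416667° lat → SW at lon -73.9833°, lat -46.5958°.
Cell spans 0.00833333° lon × 0.00416667° lat.
south -46.59583, north -46.59167.

-46.59583, -46.59167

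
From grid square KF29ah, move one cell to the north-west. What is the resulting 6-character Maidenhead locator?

Longitude subsquare a = 0; −1 → -1, wraps to 23 = x, carry into square.
Longitude square 2; −1 → 1.
Latitude subsquare h = 7; +1 → 8 = i.

KF19xi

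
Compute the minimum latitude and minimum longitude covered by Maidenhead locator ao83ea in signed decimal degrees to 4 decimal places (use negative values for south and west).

53.0000, -163.6667

Field A=0, O=14: +0·20° lon, +14·10° lat → SW at lon -180°, lat 50°.
Square 8, 3: +8·2° lon, +3·1° lat → SW at lon -164°, lat 53°.
Subsquare e=4, a=0: +4·0.0833333° lon, +0·0.0416667° lat → SW at lon -163.667°, lat 53°.
latitude 53.0000, longitude -163.6667.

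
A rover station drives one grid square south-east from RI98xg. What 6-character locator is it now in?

AI08af

Longitude subsquare x = 23; +1 → 24, wraps to 0 = a, carry into square.
Longitude square 9; +1 → 10, wraps to 0, carry into field.
Longitude field R = 17; +1 → 18, wraps to 0 = A, wrapping around the antimeridian.
Latitude subsquare g = 6; −1 → 5 = f.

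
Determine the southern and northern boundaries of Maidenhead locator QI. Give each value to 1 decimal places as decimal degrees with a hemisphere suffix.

10.0° S, 0.0° N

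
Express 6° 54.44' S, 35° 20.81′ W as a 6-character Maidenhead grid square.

Add 180° to longitude and 90° to latitude: 144.6532, 83.0927.
Field: lon ⌊144.6532/20⌋ = 7 → H; lat ⌊83.0927/10⌋ = 8 → I.
Square: lon ⌊4.6532/2⌋ = 2; lat ⌊3.0927/1⌋ = 3.
Subsquare: lon ⌊0.6532/0.0833333⌋ = 7 → h; lat ⌊0.0927/0.0416667⌋ = 2 → c.

HI23hc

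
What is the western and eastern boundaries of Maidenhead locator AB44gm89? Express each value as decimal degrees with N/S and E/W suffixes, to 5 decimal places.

Field A=0, B=1: +0·20° lon, +1·10° lat → SW at lon -180°, lat -80°.
Square 4, 4: +4·2° lon, +4·1° lat → SW at lon -172°, lat -76°.
Subsquare g=6, m=12: +6·0.0833333° lon, +12·0.0416667° lat → SW at lon -171.5°, lat -75.5°.
Extended square 8, 9: +8·0.00833333° lon, +9·0.00416667° lat → SW at lon -171.433°, lat -75.4625°.
Cell spans 0.00833333° lon × 0.00416667° lat.
west 171.43333° W, east 171.42500° W.

171.43333° W, 171.42500° W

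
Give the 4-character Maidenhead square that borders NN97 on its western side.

Longitude square 9; −1 → 8.
The latitude characters are unchanged.

NN87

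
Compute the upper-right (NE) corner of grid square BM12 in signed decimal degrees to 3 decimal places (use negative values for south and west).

33.000, -156.000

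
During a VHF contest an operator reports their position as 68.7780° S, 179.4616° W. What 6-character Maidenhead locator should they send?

AC01gf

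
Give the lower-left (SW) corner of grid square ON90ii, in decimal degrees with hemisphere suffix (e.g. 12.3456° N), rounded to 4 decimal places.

40.3333° N, 118.6667° E

Field O=14, N=13: +14·20° lon, +13·10° lat → SW at lon 100°, lat 40°.
Square 9, 0: +9·2° lon, +0·1° lat → SW at lon 118°, lat 40°.
Subsquare i=8, i=8: +8·0.0833333° lon, +8·0.0416667° lat → SW at lon 118.667°, lat 40.3333°.
latitude 40.3333° N, longitude 118.6667° E.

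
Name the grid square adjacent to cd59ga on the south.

Latitude subsquare a = 0; −1 → -1, wraps to 23 = x, carry into square.
Latitude square 9; −1 → 8.
The longitude characters are unchanged.

CD58gx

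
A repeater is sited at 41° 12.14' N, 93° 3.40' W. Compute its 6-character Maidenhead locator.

EN31le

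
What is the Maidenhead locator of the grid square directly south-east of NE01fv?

NE01gu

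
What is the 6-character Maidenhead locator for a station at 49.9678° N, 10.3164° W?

IN49ux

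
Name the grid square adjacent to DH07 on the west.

CH97

Longitude square 0; −1 → -1, wraps to 9, carry into field.
Longitude field D = 3; −1 → 2 = C.
The latitude characters are unchanged.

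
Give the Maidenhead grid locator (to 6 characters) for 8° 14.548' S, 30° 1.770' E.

KI51as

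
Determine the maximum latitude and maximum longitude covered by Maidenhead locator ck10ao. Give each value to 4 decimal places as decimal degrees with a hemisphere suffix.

Field C=2, K=10: +2·20° lon, +10·10° lat → SW at lon -140°, lat 10°.
Square 1, 0: +1·2° lon, +0·1° lat → SW at lon -138°, lat 10°.
Subsquare a=0, o=14: +0·0.0833333° lon, +14·0.0416667° lat → SW at lon -138°, lat 10.5833°.
Cell spans 0.0833333° lon × 0.0416667° lat. NE corner is SW corner plus one full cell.
latitude 10.6250° N, longitude 137.9167° W.

10.6250° N, 137.9167° W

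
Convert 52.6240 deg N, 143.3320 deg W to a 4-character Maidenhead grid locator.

Shift to the Maidenhead origin (180°W, 90°S): lon 36.67, lat 142.62.
Field (20°×10°, letters A–R): 36.67/20 → 1 → B, 142.62/10 → 14 → O; chars BO.
Square (2°×1°, digits 0–9): 16.67/2 → 8, 2.62/1 → 2; chars 82.

BO82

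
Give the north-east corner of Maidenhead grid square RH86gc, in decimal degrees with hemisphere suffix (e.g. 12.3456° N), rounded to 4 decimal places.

13.8750° S, 176.5833° E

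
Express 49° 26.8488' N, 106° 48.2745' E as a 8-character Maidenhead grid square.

ON39jk67

Add 180° to longitude and 90° to latitude: 286.80457, 139.44748.
Field: lon ⌊286.80457/20⌋ = 14 → O; lat ⌊139.44748/10⌋ = 13 → N.
Square: lon ⌊6.80457/2⌋ = 3; lat ⌊9.44748/1⌋ = 9.
Subsquare: lon ⌊0.80457/0.0833333⌋ = 9 → j; lat ⌊0.44748/0.0416667⌋ = 10 → k.
Extended square: lon ⌊0.05457/0.00833333⌋ = 6; lat ⌊0.03081/0.00416667⌋ = 7.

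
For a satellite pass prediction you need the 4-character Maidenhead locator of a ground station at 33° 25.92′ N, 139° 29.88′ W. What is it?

Offset from 180°W / 90°S: lon 40.50°, lat 123.43°.
Field: lon ⌊40.50/20⌋ = 2 → C; lat ⌊123.43/10⌋ = 12 → M.
Square: lon ⌊0.50/2⌋ = 0; lat ⌊3.43/1⌋ = 3.

CM03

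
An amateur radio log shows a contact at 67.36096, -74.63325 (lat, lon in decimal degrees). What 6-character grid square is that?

Shift to the Maidenhead origin (180°W, 90°S): lon 105.3667, lat 157.3610.
Field: 105.3667/20 → 5 → F, 157.3610/10 → 15 → P; chars FP.
Square: 5.3667/2 → 2, 7.3610/1 → 7; chars 27.
Subsquare: 1.3667/0.0833333 → 16 → q, 0.3610/0.0416667 → 8 → i; chars qi.

FP27qi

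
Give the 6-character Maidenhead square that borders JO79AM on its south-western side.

JO69xl

Longitude subsquare a = 0; −1 → -1, wraps to 23 = x, carry into square.
Longitude square 7; −1 → 6.
Latitude subsquare m = 12; −1 → 11 = l.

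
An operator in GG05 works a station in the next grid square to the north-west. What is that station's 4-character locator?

FG96

Longitude square 0; −1 → -1, wraps to 9, carry into field.
Longitude field G = 6; −1 → 5 = F.
Latitude square 5; +1 → 6.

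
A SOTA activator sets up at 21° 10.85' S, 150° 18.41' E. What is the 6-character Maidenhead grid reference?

Shift to the Maidenhead origin (180°W, 90°S): lon 330.3068, lat 68.8192.
Field: lon ⌊330.3068/20⌋ = 16 → Q; lat ⌊68.8192/10⌋ = 6 → G.
Square: lon ⌊10.3068/2⌋ = 5; lat ⌊8.8192/1⌋ = 8.
Subsquare: lon ⌊0.3068/0.0833333⌋ = 3 → d; lat ⌊0.8192/0.0416667⌋ = 19 → t.

QG58dt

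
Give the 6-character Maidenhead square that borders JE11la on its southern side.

Latitude subsquare a = 0; −1 → -1, wraps to 23 = x, carry into square.
Latitude square 1; −1 → 0.
The longitude characters are unchanged.

JE10lx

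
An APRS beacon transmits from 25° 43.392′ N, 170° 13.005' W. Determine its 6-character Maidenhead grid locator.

Add 180° to longitude and 90° to latitude: 9.7833, 115.7232.
Field: 9.7833/20 → 0 → A, 115.7232/10 → 11 → L; chars AL.
Square: 9.7833/2 → 4, 5.7232/1 → 5; chars 45.
Subsquare: 1.7833/0.0833333 → 21 → v, 0.7232/0.0416667 → 17 → r; chars vr.

AL45vr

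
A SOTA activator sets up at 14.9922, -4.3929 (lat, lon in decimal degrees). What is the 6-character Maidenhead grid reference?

Add 180° to longitude and 90° to latitude: 175.6071, 104.9922.
Field: lon ⌊175.6071/20⌋ = 8 → I; lat ⌊104.9922/10⌋ = 10 → K.
Square: lon ⌊15.6071/2⌋ = 7; lat ⌊4.9922/1⌋ = 4.
Subsquare: lon ⌊1.6071/0.0833333⌋ = 19 → t; lat ⌊0.9922/0.0416667⌋ = 23 → x.

IK74tx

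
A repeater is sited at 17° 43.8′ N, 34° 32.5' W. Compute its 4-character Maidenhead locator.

Add 180° to longitude and 90° to latitude: 145.46, 107.73.
Field: 145.46/20 → 7 → H, 107.73/10 → 10 → K; chars HK.
Square: 5.46/2 → 2, 7.73/1 → 7; chars 27.

HK27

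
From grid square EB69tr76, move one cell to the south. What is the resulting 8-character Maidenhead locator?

EB69tr75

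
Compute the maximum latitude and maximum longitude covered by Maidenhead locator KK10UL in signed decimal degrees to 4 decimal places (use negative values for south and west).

Field K=10, K=10: +10·20° lon, +10·10° lat → SW at lon 20°, lat 10°.
Square 1, 0: +1·2° lon, +0·1° lat → SW at lon 22°, lat 10°.
Subsquare u=20, l=11: +20·0.0833333° lon, +11·0.0416667° lat → SW at lon 23.6667°, lat 10.4583°.
Cell spans 0.0833333° lon × 0.0416667° lat. NE corner is SW corner plus one full cell.
latitude 10.5000, longitude 23.7500.

10.5000, 23.7500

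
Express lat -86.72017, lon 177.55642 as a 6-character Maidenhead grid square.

RA83sg

Shift to the Maidenhead origin (180°W, 90°S): lon 357.5564, lat 3.2798.
Field: lon ⌊357.5564/20⌋ = 17 → R; lat ⌊3.2798/10⌋ = 0 → A.
Square: lon ⌊17.5564/2⌋ = 8; lat ⌊3.2798/1⌋ = 3.
Subsquare: lon ⌊1.5564/0.0833333⌋ = 18 → s; lat ⌊0.2798/0.0416667⌋ = 6 → g.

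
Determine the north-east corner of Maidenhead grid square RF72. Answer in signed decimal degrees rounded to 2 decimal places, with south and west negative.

Field R=17, F=5: +17·20° lon, +5·10° lat → SW at lon 160°, lat -40°.
Square 7, 2: +7·2° lon, +2·1° lat → SW at lon 174°, lat -38°.
Cell spans 2° lon × 1° lat. NE corner is SW corner plus one full cell.
latitude -37.00, longitude 176.00.

-37.00, 176.00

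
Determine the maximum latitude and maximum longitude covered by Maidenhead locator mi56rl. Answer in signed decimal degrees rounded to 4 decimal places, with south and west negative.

-3.5000, 71.5000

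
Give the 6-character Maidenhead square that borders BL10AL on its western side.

BL00xl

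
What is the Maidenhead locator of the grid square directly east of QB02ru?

QB02su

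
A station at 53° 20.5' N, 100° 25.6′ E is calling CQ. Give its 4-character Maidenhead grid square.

Shift to the Maidenhead origin (180°W, 90°S): lon 280.43, lat 143.34.
Field: 280.43/20 → 14 → O, 143.34/10 → 14 → O; chars OO.
Square: 0.43/2 → 0, 3.34/1 → 3; chars 03.

OO03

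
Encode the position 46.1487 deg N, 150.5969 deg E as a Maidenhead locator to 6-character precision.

QN56hd

Add 180° to longitude and 90° to latitude: 330.5969, 136.1487.
Field: lon ⌊330.5969/20⌋ = 16 → Q; lat ⌊136.1487/10⌋ = 13 → N.
Square: lon ⌊10.5969/2⌋ = 5; lat ⌊6.1487/1⌋ = 6.
Subsquare: lon ⌊0.5969/0.0833333⌋ = 7 → h; lat ⌊0.1487/0.0416667⌋ = 3 → d.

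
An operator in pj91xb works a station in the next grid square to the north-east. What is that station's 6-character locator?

QJ01ac

Longitude subsquare x = 23; +1 → 24, wraps to 0 = a, carry into square.
Longitude square 9; +1 → 10, wraps to 0, carry into field.
Longitude field P = 15; +1 → 16 = Q.
Latitude subsquare b = 1; +1 → 2 = c.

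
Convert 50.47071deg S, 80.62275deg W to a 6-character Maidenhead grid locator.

Offset from 180°W / 90°S: lon 99.3773°, lat 39.5293°.
Field: 99.3773/20 → 4 → E, 39.5293/10 → 3 → D; chars ED.
Square: 19.3773/2 → 9, 9.5293/1 → 9; chars 99.
Subsquare: 1.3773/0.0833333 → 16 → q, 0.5293/0.0416667 → 12 → m; chars qm.

ED99qm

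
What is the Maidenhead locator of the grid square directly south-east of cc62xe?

CC72ad

Longitude subsquare x = 23; +1 → 24, wraps to 0 = a, carry into square.
Longitude square 6; +1 → 7.
Latitude subsquare e = 4; −1 → 3 = d.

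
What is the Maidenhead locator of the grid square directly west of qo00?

Longitude square 0; −1 → -1, wraps to 9, carry into field.
Longitude field Q = 16; −1 → 15 = P.
The latitude characters are unchanged.

PO90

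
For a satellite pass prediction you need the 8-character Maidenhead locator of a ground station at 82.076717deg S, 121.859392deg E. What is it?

Shift to the Maidenhead origin (180°W, 90°S): lon 301.85939, lat 7.92328.
Field: 301.85939/20 → 15 → P, 7.92328/10 → 0 → A; chars PA.
Square: 1.85939/2 → 0, 7.92328/1 → 7; chars 07.
Subsquare: 1.85939/0.0833333 → 22 → w, 0.92328/0.0416667 → 22 → w; chars ww.
Extended square: 0.02606/0.00833333 → 3, 0.00662/0.00416667 → 1; chars 31.

PA07ww31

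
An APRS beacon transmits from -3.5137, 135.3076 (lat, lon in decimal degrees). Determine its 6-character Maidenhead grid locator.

PI76pl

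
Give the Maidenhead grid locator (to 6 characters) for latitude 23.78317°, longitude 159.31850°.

Offset from 180°W / 90°S: lon 339.3185°, lat 113.7832°.
Field: lon ⌊339.3185/20⌋ = 16 → Q; lat ⌊113.7832/10⌋ = 11 → L.
Square: lon ⌊19.3185/2⌋ = 9; lat ⌊3.7832/1⌋ = 3.
Subsquare: lon ⌊1.3185/0.0833333⌋ = 15 → p; lat ⌊0.7832/0.0416667⌋ = 18 → s.

QL93ps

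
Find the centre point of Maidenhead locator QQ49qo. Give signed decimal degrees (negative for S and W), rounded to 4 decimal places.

79.6042, 149.3750

Field Q=16, Q=16: +16·20° lon, +16·10° lat → SW at lon 140°, lat 70°.
Square 4, 9: +4·2° lon, +9·1° lat → SW at lon 148°, lat 79°.
Subsquare q=16, o=14: +16·0.0833333° lon, +14·0.0416667° lat → SW at lon 149.333°, lat 79.5833°.
Cell spans 0.0833333° lon × 0.0416667° lat. Centre is SW corner plus half of each.
latitude 79.6042, longitude 149.3750.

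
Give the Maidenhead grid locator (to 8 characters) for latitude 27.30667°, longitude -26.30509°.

HL67uh33

Add 180° to longitude and 90° to latitude: 153.69491, 117.30667.
Field (20°×10°, letters A–R): 153.69491/20 → 7 → H, 117.30667/10 → 11 → L; chars HL.
Square (2°×1°, digits 0–9): 13.69491/2 → 6, 7.30667/1 → 7; chars 67.
Subsquare (5′×2.5′, letters a–x): 1.69491/0.0833333 → 20 → u, 0.30667/0.0416667 → 7 → h; chars uh.
Extended square (30″×15″, digits 0–9): 0.02824/0.00833333 → 3, 0.01500/0.00416667 → 3; chars 33.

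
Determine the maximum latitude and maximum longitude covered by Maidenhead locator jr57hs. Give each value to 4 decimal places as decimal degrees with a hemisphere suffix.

Field J=9, R=17: +9·20° lon, +17·10° lat → SW at lon 0°, lat 80°.
Square 5, 7: +5·2° lon, +7·1° lat → SW at lon 10°, lat 87°.
Subsquare h=7, s=18: +7·0.0833333° lon, +18·0.0416667° lat → SW at lon 10.5833°, lat 87.75°.
Cell spans 0.0833333° lon × 0.0416667° lat. NE corner is SW corner plus one full cell.
latitude 87.7917° N, longitude 10.6667° E.

87.7917° N, 10.6667° E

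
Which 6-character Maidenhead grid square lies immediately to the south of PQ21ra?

PQ20rx

Latitude subsquare a = 0; −1 → -1, wraps to 23 = x, carry into square.
Latitude square 1; −1 → 0.
The longitude characters are unchanged.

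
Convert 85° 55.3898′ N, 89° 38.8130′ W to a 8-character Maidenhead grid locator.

ER55ew21

Add 180° to longitude and 90° to latitude: 90.35312, 175.92316.
Field (20°×10°, letters A–R): 90.35312/20 → 4 → E, 175.92316/10 → 17 → R; chars ER.
Square (2°×1°, digits 0–9): 10.35312/2 → 5, 5.92316/1 → 5; chars 55.
Subsquare (5′×2.5′, letters a–x): 0.35312/0.0833333 → 4 → e, 0.92316/0.0416667 → 22 → w; chars ew.
Extended square (30″×15″, digits 0–9): 0.01978/0.00833333 → 2, 0.00650/0.00416667 → 1; chars 21.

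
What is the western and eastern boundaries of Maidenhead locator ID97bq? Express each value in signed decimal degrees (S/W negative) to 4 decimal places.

-1.9167, -1.8333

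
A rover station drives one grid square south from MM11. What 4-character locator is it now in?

MM10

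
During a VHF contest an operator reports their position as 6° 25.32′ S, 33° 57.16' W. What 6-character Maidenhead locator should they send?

Offset from 180°W / 90°S: lon 146.0473°, lat 83.5780°.
Field (20°×10°, letters A–R): 146.0473/20 → 7 → H, 83.5780/10 → 8 → I; chars HI.
Square (2°×1°, digits 0–9): 6.0473/2 → 3, 3.5780/1 → 3; chars 33.
Subsquare (5′×2.5′, letters a–x): 0.0473/0.0833333 → 0 → a, 0.5780/0.0416667 → 13 → n; chars an.

HI33an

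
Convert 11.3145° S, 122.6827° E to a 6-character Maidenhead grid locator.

Offset from 180°W / 90°S: lon 302.6827°, lat 78.6855°.
Field (20°×10°, letters A–R): 302.6827/20 → 15 → P, 78.6855/10 → 7 → H; chars PH.
Square (2°×1°, digits 0–9): 2.6827/2 → 1, 8.6855/1 → 8; chars 18.
Subsquare (5′×2.5′, letters a–x): 0.6827/0.0833333 → 8 → i, 0.6855/0.0416667 → 16 → q; chars iq.

PH18iq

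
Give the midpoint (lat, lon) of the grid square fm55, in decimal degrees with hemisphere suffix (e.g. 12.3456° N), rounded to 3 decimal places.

Field F=5, M=12: +5·20° lon, +12·10° lat → SW at lon -80°, lat 30°.
Square 5, 5: +5·2° lon, +5·1° lat → SW at lon -70°, lat 35°.
Cell spans 2° lon × 1° lat. Centre is SW corner plus half of each.
latitude 35.500° N, longitude 69.000° W.

35.500° N, 69.000° W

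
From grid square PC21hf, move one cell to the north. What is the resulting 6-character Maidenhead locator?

Latitude subsquare f = 5; +1 → 6 = g.
The longitude characters are unchanged.

PC21hg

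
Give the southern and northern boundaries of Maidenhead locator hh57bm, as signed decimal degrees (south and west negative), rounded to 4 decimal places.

-12.5000, -12.4583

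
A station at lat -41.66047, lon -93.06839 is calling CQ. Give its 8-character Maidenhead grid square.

EE38li11

Add 180° to longitude and 90° to latitude: 86.93161, 48.33953.
Field: 86.93161/20 → 4 → E, 48.33953/10 → 4 → E; chars EE.
Square: 6.93161/2 → 3, 8.33953/1 → 8; chars 38.
Subsquare: 0.93161/0.0833333 → 11 → l, 0.33953/0.0416667 → 8 → i; chars li.
Extended square: 0.01494/0.00833333 → 1, 0.00620/0.00416667 → 1; chars 11.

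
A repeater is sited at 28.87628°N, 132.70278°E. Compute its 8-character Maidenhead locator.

PL68iv40

Add 180° to longitude and 90° to latitude: 312.70278, 118.87628.
Field (20°×10°, letters A–R): lon ⌊312.70278/20⌋ = 15 → P; lat ⌊118.87628/10⌋ = 11 → L.
Square (2°×1°, digits 0–9): lon ⌊12.70278/2⌋ = 6; lat ⌊8.87628/1⌋ = 8.
Subsquare (5′×2.5′, letters a–x): lon ⌊0.70278/0.0833333⌋ = 8 → i; lat ⌊0.87628/0.0416667⌋ = 21 → v.
Extended square (30″×15″, digits 0–9): lon ⌊0.03611/0.00833333⌋ = 4; lat ⌊0.00128/0.00416667⌋ = 0.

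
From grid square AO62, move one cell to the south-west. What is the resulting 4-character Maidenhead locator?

AO51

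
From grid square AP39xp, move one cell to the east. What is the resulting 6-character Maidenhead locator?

AP49ap

Longitude subsquare x = 23; +1 → 24, wraps to 0 = a, carry into square.
Longitude square 3; +1 → 4.
The latitude characters are unchanged.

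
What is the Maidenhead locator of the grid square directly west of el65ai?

EL55xi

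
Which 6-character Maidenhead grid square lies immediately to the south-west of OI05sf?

Longitude subsquare s = 18; −1 → 17 = r.
Latitude subsquare f = 5; −1 → 4 = e.

OI05re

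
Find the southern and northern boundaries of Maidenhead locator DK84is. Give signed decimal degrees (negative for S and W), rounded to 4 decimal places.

14.7500, 14.7917

Field D=3, K=10: +3·20° lon, +10·10° lat → SW at lon -120°, lat 10°.
Square 8, 4: +8·2° lon, +4·1° lat → SW at lon -104°, lat 14°.
Subsquare i=8, s=18: +8·0.0833333° lon, +18·0.0416667° lat → SW at lon -103.333°, lat 14.75°.
Cell spans 0.0833333° lon × 0.0416667° lat.
south 14.7500, north 14.7917.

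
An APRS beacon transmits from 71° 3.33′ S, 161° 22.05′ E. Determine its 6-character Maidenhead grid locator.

RB08qw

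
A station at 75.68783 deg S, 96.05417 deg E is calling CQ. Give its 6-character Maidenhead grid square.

Shift to the Maidenhead origin (180°W, 90°S): lon 276.0542, lat 14.3122.
Field: lon ⌊276.0542/20⌋ = 13 → N; lat ⌊14.3122/10⌋ = 1 → B.
Square: lon ⌊16.0542/2⌋ = 8; lat ⌊4.3122/1⌋ = 4.
Subsquare: lon ⌊0.0542/0.0833333⌋ = 0 → a; lat ⌊0.3122/0.0416667⌋ = 7 → h.

NB84ah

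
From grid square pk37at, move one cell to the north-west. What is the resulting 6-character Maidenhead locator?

PK27xu

Longitude subsquare a = 0; −1 → -1, wraps to 23 = x, carry into square.
Longitude square 3; −1 → 2.
Latitude subsquare t = 19; +1 → 20 = u.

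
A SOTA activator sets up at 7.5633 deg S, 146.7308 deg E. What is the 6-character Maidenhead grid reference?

Shift to the Maidenhead origin (180°W, 90°S): lon 326.7308, lat 82.4367.
Field: lon ⌊326.7308/20⌋ = 16 → Q; lat ⌊82.4367/10⌋ = 8 → I.
Square: lon ⌊6.7308/2⌋ = 3; lat ⌊2.4367/1⌋ = 2.
Subsquare: lon ⌊0.7308/0.0833333⌋ = 8 → i; lat ⌊0.4367/0.0416667⌋ = 10 → k.

QI32ik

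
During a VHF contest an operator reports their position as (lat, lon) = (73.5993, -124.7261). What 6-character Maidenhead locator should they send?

CQ73po

Add 180° to longitude and 90° to latitude: 55.2739, 163.5993.
Field: lon ⌊55.2739/20⌋ = 2 → C; lat ⌊163.5993/10⌋ = 16 → Q.
Square: lon ⌊15.2739/2⌋ = 7; lat ⌊3.5993/1⌋ = 3.
Subsquare: lon ⌊1.2739/0.0833333⌋ = 15 → p; lat ⌊0.5993/0.0416667⌋ = 14 → o.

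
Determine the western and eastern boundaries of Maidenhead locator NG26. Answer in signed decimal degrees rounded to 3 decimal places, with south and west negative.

84.000, 86.000

Field N=13, G=6: +13·20° lon, +6·10° lat → SW at lon 80°, lat -30°.
Square 2, 6: +2·2° lon, +6·1° lat → SW at lon 84°, lat -24°.
Cell spans 2° lon × 1° lat.
west 84.000, east 86.000.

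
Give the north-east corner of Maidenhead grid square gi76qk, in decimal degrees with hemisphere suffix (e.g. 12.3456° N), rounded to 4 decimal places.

3.5417° S, 44.5833° W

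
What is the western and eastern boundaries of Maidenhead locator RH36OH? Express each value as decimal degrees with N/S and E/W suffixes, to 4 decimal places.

167.1667° E, 167.2500° E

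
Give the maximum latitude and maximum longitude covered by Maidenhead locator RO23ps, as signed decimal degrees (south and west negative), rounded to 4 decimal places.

Field R=17, O=14: +17·20° lon, +14·10° lat → SW at lon 160°, lat 50°.
Square 2, 3: +2·2° lon, +3·1° lat → SW at lon 164°, lat 53°.
Subsquare p=15, s=18: +15·0.0833333° lon, +18·0.0416667° lat → SW at lon 165.25°, lat 53.75°.
Cell spans 0.0833333° lon × 0.0416667° lat. NE corner is SW corner plus one full cell.
latitude 53.7917, longitude 165.3333.

53.7917, 165.3333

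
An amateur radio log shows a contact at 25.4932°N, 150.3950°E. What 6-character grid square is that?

Shift to the Maidenhead origin (180°W, 90°S): lon 330.3950, lat 115.4932.
Field (20°×10°, letters A–R): lon ⌊330.3950/20⌋ = 16 → Q; lat ⌊115.4932/10⌋ = 11 → L.
Square (2°×1°, digits 0–9): lon ⌊10.3950/2⌋ = 5; lat ⌊5.4932/1⌋ = 5.
Subsquare (5′×2.5′, letters a–x): lon ⌊0.3950/0.0833333⌋ = 4 → e; lat ⌊0.4932/0.0416667⌋ = 11 → l.

QL55el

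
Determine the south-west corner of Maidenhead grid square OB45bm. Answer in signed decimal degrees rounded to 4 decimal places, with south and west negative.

Field O=14, B=1: +14·20° lon, +1·10° lat → SW at lon 100°, lat -80°.
Square 4, 5: +4·2° lon, +5·1° lat → SW at lon 108°, lat -75°.
Subsquare b=1, m=12: +1·0.0833333° lon, +12·0.0416667° lat → SW at lon 108.083°, lat -74.5°.
latitude -74.5000, longitude 108.0833.

-74.5000, 108.0833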